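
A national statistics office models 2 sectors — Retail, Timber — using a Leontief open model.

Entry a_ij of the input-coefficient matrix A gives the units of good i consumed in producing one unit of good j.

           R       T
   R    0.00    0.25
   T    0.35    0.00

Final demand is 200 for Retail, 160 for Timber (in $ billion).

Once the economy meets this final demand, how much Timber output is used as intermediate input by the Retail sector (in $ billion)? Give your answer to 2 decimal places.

I − A =
  [   1.00    -0.25]
  [  -0.35     1.00]
det(I−A) = (1.00)(1.00) − (-0.25)(-0.35) = 0.9125
adj(I−A) = [[1.00, 0.25], [0.35, 1.00]]
(I − A)⁻¹ = adj(I−A) / det(I−A) ≈
  [   1.0959     0.2740]
  [   0.3836     1.0959]
First solve x = (I − A)⁻¹ d = adj(I−A)·d / det(I−A); in particular x_R = (1.00·200 + 0.25·160) / 0.9125 = 240.00 / 0.9125 ≈ 263.0137.
Intermediate flow from T to R: z_TR = a_TR · x_R = 0.35 × 240.00 / 0.9125 = 84.00 / 0.9125 ≈ 92.05.

z_TR = 92.05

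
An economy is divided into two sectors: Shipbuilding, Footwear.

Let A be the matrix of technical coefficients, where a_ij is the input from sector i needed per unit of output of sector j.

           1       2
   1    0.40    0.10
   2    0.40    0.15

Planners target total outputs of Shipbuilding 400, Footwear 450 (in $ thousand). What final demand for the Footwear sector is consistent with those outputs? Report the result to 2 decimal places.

d_2 = 222.50

I − A =
  [   0.60    -0.10]
  [  -0.40     0.85]
d = (I − A) x:
  d_1 = (+0.60)·400 + (-0.10)·450 = 195.00
  d_2 = (-0.40)·400 + (+0.85)·450 = 222.50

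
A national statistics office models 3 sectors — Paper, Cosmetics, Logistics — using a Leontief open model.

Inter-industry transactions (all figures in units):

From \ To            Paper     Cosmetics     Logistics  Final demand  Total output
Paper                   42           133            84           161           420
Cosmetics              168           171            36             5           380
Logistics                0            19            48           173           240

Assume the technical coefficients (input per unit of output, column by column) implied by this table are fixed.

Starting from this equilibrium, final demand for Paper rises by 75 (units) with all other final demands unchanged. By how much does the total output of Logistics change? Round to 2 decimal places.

Technical coefficients a_ij = z_ij / X_j:
  a_11 = 42/420 = 0.10, a_21 = 168/420 = 0.40, a_31 = 0/420 = 0.00
  a_12 = 133/380 = 0.35, a_22 = 171/380 = 0.45, a_32 = 19/380 = 0.05
  a_13 = 84/240 = 0.35, a_23 = 36/240 = 0.15, a_33 = 48/240 = 0.20
I − A =
  [   0.90    -0.35    -0.35]
  [  -0.40     0.55    -0.15]
  [   0.00    -0.05     0.80]
Cofactors of I−A, C_ij = (−1)^(i+j)·(minor ij) (rows/columns in the sector order above):
  C_11 = (0.55)(0.80) − (-0.15)(-0.05) = 0.4325
  C_12 = −[(-0.40)(0.80) − (-0.15)(0.00)] = 0.3200
  C_13 = (-0.40)(-0.05) − (0.55)(0.00) = 0.0200
  C_21 = −[(-0.35)(0.80) − (-0.35)(-0.05)] = 0.2975
  C_22 = (0.90)(0.80) − (-0.35)(0.00) = 0.7200
  C_23 = −[(0.90)(-0.05) − (-0.35)(0.00)] = 0.0450
  C_31 = (-0.35)(-0.15) − (-0.35)(0.55) = 0.2450
  C_32 = −[(0.90)(-0.15) − (-0.35)(-0.40)] = 0.2750
  C_33 = (0.90)(0.55) − (-0.35)(-0.40) = 0.3550
det(I−A) = Σ_j (I−A)_1j·C_1j = (0.90)(0.4325) + (-0.35)(0.3200) + (-0.35)(0.0200) = 0.27025
adj(I−A) = Cᵀ =
  [ 0.4325   0.2975   0.2450]
  [ 0.3200   0.7200   0.2750]
  [ 0.0200   0.0450   0.3550]
(I − A)⁻¹ = adj(I−A) / det(I−A) ≈
  [   1.6004     1.1008     0.9066]
  [   1.1841     2.6642     1.0176]
  [   0.0740     0.1665     1.3136]
Δx = (I − A)⁻¹ Δd with Δd having +75 in the Paper component and 0 elsewhere.
So Δx_3 = L_31 · (+75), where L_31 = adj(I−A)_31 / det(I−A) = 0.0200 / 0.27025.
Δx_3 = 0.0200 × (+75) / 0.27025 = 1.50 / 0.27025 ≈ 5.55.

Δx_3 = 5.55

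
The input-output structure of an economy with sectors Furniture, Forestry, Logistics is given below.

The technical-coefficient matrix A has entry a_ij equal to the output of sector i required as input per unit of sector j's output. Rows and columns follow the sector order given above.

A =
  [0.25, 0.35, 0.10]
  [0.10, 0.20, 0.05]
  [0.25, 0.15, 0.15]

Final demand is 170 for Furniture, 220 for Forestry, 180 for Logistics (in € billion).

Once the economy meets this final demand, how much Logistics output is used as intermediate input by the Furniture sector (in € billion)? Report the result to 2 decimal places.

I − A =
  [   0.75    -0.35    -0.10]
  [  -0.10     0.80    -0.05]
  [  -0.25    -0.15     0.85]
Cofactors of I−A, C_ij = (−1)^(i+j)·(minor ij) (rows/columns in the sector order above):
  C_11 = (0.80)(0.85) − (-0.05)(-0.15) = 0.6725
  C_12 = −[(-0.10)(0.85) − (-0.05)(-0.25)] = 0.0975
  C_13 = (-0.10)(-0.15) − (0.80)(-0.25) = 0.2150
  C_21 = −[(-0.35)(0.85) − (-0.10)(-0.15)] = 0.3125
  C_22 = (0.75)(0.85) − (-0.10)(-0.25) = 0.6125
  C_23 = −[(0.75)(-0.15) − (-0.35)(-0.25)] = 0.2000
  C_31 = (-0.35)(-0.05) − (-0.10)(0.80) = 0.0975
  C_32 = −[(0.75)(-0.05) − (-0.10)(-0.10)] = 0.0475
  C_33 = (0.75)(0.80) − (-0.35)(-0.10) = 0.5650
det(I−A) = Σ_j (I−A)_1j·C_1j = (0.75)(0.6725) + (-0.35)(0.0975) + (-0.10)(0.2150) = 0.44875
adj(I−A) = Cᵀ =
  [ 0.6725   0.3125   0.0975]
  [ 0.0975   0.6125   0.0475]
  [ 0.2150   0.2000   0.5650]
(I − A)⁻¹ = adj(I−A) / det(I−A) ≈
  [   1.4986     0.6964     0.2173]
  [   0.2173     1.3649     0.1058]
  [   0.4791     0.4457     1.2591]
First solve x = (I − A)⁻¹ d = adj(I−A)·d / det(I−A); in particular x_1 = (0.6725·170 + 0.3125·220 + 0.0975·180) / 0.44875 = 200.625 / 0.44875 ≈ 447.0752.
Intermediate flow from 3 to 1: z_31 = a_31 · x_1 = 0.25 × 200.625 / 0.44875 = 50.15625 / 0.44875 ≈ 111.77.

z_31 = 111.77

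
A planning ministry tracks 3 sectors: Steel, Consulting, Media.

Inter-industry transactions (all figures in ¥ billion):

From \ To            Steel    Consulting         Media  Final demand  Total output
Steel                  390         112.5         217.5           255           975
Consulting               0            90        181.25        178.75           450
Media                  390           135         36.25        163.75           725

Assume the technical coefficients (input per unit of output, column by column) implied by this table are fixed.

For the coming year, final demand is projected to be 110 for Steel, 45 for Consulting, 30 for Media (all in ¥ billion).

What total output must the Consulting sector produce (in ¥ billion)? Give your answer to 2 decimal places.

x_C = 123.28

Technical coefficients a_ij = z_ij / X_j:
  a_SS = 390/975 = 0.40, a_CS = 0/975 = 0.00, a_MS = 390/975 = 0.40
  a_SC = 112.5/450 = 0.25, a_CC = 90/450 = 0.20, a_MC = 135/450 = 0.30
  a_SM = 217.5/725 = 0.30, a_CM = 181.25/725 = 0.25, a_MM = 36.25/725 = 0.05
I − A =
  [   0.60    -0.25    -0.30]
  [   0.00     0.80    -0.25]
  [  -0.40    -0.30     0.95]
Cofactors of I−A, C_ij = (−1)^(i+j)·(minor ij) (rows/columns in the sector order above):
  C_11 = (0.80)(0.95) − (-0.25)(-0.30) = 0.6850
  C_12 = −[(0.00)(0.95) − (-0.25)(-0.40)] = 0.1000
  C_13 = (0.00)(-0.30) − (0.80)(-0.40) = 0.3200
  C_21 = −[(-0.25)(0.95) − (-0.30)(-0.30)] = 0.3275
  C_22 = (0.60)(0.95) − (-0.30)(-0.40) = 0.4500
  C_23 = −[(0.60)(-0.30) − (-0.25)(-0.40)] = 0.2800
  C_31 = (-0.25)(-0.25) − (-0.30)(0.80) = 0.3025
  C_32 = −[(0.60)(-0.25) − (-0.30)(0.00)] = 0.1500
  C_33 = (0.60)(0.80) − (-0.25)(0.00) = 0.4800
det(I−A) = Σ_j (I−A)_1j·C_1j = (0.60)(0.6850) + (-0.25)(0.1000) + (-0.30)(0.3200) = 0.2900
adj(I−A) = Cᵀ =
  [ 0.6850   0.3275   0.3025]
  [ 0.1000   0.4500   0.1500]
  [ 0.3200   0.2800   0.4800]
(I − A)⁻¹ = adj(I−A) / det(I−A) ≈
  [   2.3621     1.1293     1.0431]
  [   0.3448     1.5517     0.5172]
  [   1.1034     0.9655     1.6552]
x = (I − A)⁻¹ d = adj(I−A)·d / det(I−A), with det(I−A) = 0.2900:
  x_S = (0.6850·110 + 0.3275·45 + 0.3025·30) / 0.2900 = 99.1625 / 0.2900 ≈ 341.94
  x_C = (0.1000·110 + 0.4500·45 + 0.1500·30) / 0.2900 = 35.75 / 0.2900 ≈ 123.28
  x_M = (0.3200·110 + 0.2800·45 + 0.4800·30) / 0.2900 = 62.20 / 0.2900 ≈ 214.48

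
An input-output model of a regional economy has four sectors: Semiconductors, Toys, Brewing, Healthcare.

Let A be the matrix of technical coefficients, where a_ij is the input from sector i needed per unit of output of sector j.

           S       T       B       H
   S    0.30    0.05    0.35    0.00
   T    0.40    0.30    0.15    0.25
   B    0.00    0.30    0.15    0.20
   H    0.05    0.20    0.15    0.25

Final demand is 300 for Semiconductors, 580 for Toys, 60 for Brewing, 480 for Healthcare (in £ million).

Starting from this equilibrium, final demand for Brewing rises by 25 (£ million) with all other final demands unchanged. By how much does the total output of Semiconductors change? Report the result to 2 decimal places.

I − A =
  [   0.70    -0.05    -0.35     0.00]
  [  -0.40     0.70    -0.15    -0.25]
  [   0.00    -0.30     0.85    -0.20]
  [  -0.05    -0.20    -0.15     0.75]
Compute the cofactors C_ij = (−1)^(i+j)·(3×3 minor ij) of I−A; the adjugate is their transpose:
adj(I−A) = Cᵀ =
  [ 0.331750   0.123125   0.173750   0.087375]
  [ 0.255125   0.421750   0.214375   0.197750]
  [ 0.116750   0.186000   0.316875   0.146500]
  [ 0.113500   0.157875   0.132125   0.326000]
det(I−A) = Σ_j (I−A)_1j·C_1j = (0.70)(0.331750) + (-0.05)(0.255125) + (-0.35)(0.116750) + (0.00)(0.113500) = 0.17860625
(I − A)⁻¹ = adj(I−A) / det(I−A) ≈
  [   1.8574     0.6894     0.9728     0.4892]
  [   1.4284     2.3613     1.2003     1.1072]
  [   0.6537     1.0414     1.7742     0.8202]
  [   0.6355     0.8839     0.7398     1.8252]
Δx = (I − A)⁻¹ Δd with Δd having +25 in the Brewing component and 0 elsewhere.
So Δx_S = L_SB · (+25), where L_SB = adj(I−A)_SB / det(I−A) = 0.173750 / 0.17860625.
Δx_S = 0.173750 × (+25) / 0.17860625 = 4.34375 / 0.17860625 ≈ 24.32.

Δx_S = 24.32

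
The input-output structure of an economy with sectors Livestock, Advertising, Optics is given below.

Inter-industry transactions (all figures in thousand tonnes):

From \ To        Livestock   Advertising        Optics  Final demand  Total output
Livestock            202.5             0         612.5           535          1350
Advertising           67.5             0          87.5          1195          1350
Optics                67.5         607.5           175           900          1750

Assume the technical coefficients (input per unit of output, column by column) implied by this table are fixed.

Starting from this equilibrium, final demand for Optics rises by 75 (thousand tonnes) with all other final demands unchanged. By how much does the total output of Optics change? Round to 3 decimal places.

Δx_3 = 88.480

Technical coefficients a_ij = z_ij / X_j:
  a_11 = 202.5/1350 = 0.15, a_21 = 67.5/1350 = 0.05, a_31 = 67.5/1350 = 0.05
  a_12 = 0/1350 = 0.00, a_22 = 0/1350 = 0.00, a_32 = 607.5/1350 = 0.45
  a_13 = 612.5/1750 = 0.35, a_23 = 87.5/1750 = 0.05, a_33 = 175/1750 = 0.10
I − A =
  [   0.85     0.00    -0.35]
  [  -0.05     1.00    -0.05]
  [  -0.05    -0.45     0.90]
Cofactors of I−A, C_ij = (−1)^(i+j)·(minor ij) (rows/columns in the sector order above):
  C_11 = (1.00)(0.90) − (-0.05)(-0.45) = 0.8775
  C_12 = −[(-0.05)(0.90) − (-0.05)(-0.05)] = 0.0475
  C_13 = (-0.05)(-0.45) − (1.00)(-0.05) = 0.0725
  C_21 = −[(0.00)(0.90) − (-0.35)(-0.45)] = 0.1575
  C_22 = (0.85)(0.90) − (-0.35)(-0.05) = 0.7475
  C_23 = −[(0.85)(-0.45) − (0.00)(-0.05)] = 0.3825
  C_31 = (0.00)(-0.05) − (-0.35)(1.00) = 0.3500
  C_32 = −[(0.85)(-0.05) − (-0.35)(-0.05)] = 0.0600
  C_33 = (0.85)(1.00) − (0.00)(-0.05) = 0.8500
det(I−A) = Σ_j (I−A)_1j·C_1j = (0.85)(0.8775) + (0.00)(0.0475) + (-0.35)(0.0725) = 0.7205
adj(I−A) = Cᵀ =
  [ 0.8775   0.1575   0.3500]
  [ 0.0475   0.7475   0.0600]
  [ 0.0725   0.3825   0.8500]
(I − A)⁻¹ = adj(I−A) / det(I−A) ≈
  [   1.2179     0.2186     0.4858]
  [   0.0659     1.0375     0.0833]
  [   0.1006     0.5309     1.1797]
Δx = (I − A)⁻¹ Δd with Δd having +75 in the Optics component and 0 elsewhere.
So Δx_3 = L_33 · (+75), where L_33 = adj(I−A)_33 / det(I−A) = 0.8500 / 0.7205.
Δx_3 = 0.8500 × (+75) / 0.7205 = 63.75 / 0.7205 ≈ 88.480.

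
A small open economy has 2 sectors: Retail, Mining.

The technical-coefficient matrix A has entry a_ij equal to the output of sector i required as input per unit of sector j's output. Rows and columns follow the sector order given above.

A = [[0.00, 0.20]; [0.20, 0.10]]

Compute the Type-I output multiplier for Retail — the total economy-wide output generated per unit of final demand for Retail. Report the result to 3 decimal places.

m_R = 1.279

I − A =
  [   1.00    -0.20]
  [  -0.20     0.90]
det(I−A) = (1.00)(0.90) − (-0.20)(-0.20) = 0.8600
adj(I−A) = [[0.90, 0.20], [0.20, 1.00]]
(I − A)⁻¹ = adj(I−A) / det(I−A) ≈
  [   1.0465     0.2326]
  [   0.2326     1.1628]
The output multiplier for sector j is the column-j sum of the Leontief inverse (I − A)⁻¹ = adj(I−A) / det(I−A).
Column R of adj(I−A): (0.90, 0.20); det(I−A) = 0.8600.
m_R = (0.90 + 0.20) / 0.8600 = 1.10 / 0.8600 ≈ 1.279.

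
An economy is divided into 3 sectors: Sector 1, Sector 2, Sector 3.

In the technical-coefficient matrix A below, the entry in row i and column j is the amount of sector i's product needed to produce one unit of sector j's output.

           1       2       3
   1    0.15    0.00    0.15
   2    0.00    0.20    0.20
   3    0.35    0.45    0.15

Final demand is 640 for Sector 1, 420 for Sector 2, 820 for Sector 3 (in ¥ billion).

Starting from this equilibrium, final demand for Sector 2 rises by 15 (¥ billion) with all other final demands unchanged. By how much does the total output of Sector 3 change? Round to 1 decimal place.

I − A =
  [   0.85     0.00    -0.15]
  [   0.00     0.80    -0.20]
  [  -0.35    -0.45     0.85]
Cofactors of I−A, C_ij = (−1)^(i+j)·(minor ij) (rows/columns in the sector order above):
  C_11 = (0.80)(0.85) − (-0.20)(-0.45) = 0.5900
  C_12 = −[(0.00)(0.85) − (-0.20)(-0.35)] = 0.0700
  C_13 = (0.00)(-0.45) − (0.80)(-0.35) = 0.2800
  C_21 = −[(0.00)(0.85) − (-0.15)(-0.45)] = 0.0675
  C_22 = (0.85)(0.85) − (-0.15)(-0.35) = 0.6700
  C_23 = −[(0.85)(-0.45) − (0.00)(-0.35)] = 0.3825
  C_31 = (0.00)(-0.20) − (-0.15)(0.80) = 0.1200
  C_32 = −[(0.85)(-0.20) − (-0.15)(0.00)] = 0.1700
  C_33 = (0.85)(0.80) − (0.00)(0.00) = 0.6800
det(I−A) = Σ_j (I−A)_1j·C_1j = (0.85)(0.5900) + (0.00)(0.0700) + (-0.15)(0.2800) = 0.4595
adj(I−A) = Cᵀ =
  [ 0.5900   0.0675   0.1200]
  [ 0.0700   0.6700   0.1700]
  [ 0.2800   0.3825   0.6800]
(I − A)⁻¹ = adj(I−A) / det(I−A) ≈
  [   1.2840     0.1469     0.2612]
  [   0.1523     1.4581     0.3700]
  [   0.6094     0.8324     1.4799]
Δx = (I − A)⁻¹ Δd with Δd having +15 in the Sector 2 component and 0 elsewhere.
So Δx_3 = L_32 · (+15), where L_32 = adj(I−A)_32 / det(I−A) = 0.3825 / 0.4595.
Δx_3 = 0.3825 × (+15) / 0.4595 = 5.7375 / 0.4595 ≈ 12.5.

Δx_3 = 12.5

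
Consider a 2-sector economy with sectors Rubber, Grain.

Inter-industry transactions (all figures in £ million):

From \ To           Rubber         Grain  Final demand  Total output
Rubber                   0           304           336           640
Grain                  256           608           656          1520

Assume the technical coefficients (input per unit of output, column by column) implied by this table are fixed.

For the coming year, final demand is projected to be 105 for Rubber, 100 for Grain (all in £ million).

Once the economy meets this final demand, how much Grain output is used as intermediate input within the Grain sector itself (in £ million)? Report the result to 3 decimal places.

z_GG = 109.231

Technical coefficients a_ij = z_ij / X_j:
  a_RR = 0/640 = 0.00, a_GR = 256/640 = 0.40
  a_RG = 304/1520 = 0.20, a_GG = 608/1520 = 0.40
I − A =
  [   1.00    -0.20]
  [  -0.40     0.60]
det(I−A) = (1.00)(0.60) − (-0.20)(-0.40) = 0.5200
adj(I−A) = [[0.60, 0.20], [0.40, 1.00]]
(I − A)⁻¹ = adj(I−A) / det(I−A) ≈
  [   1.1538     0.3846]
  [   0.7692     1.9231]
First solve x = (I − A)⁻¹ d = adj(I−A)·d / det(I−A); in particular x_G = (0.40·105 + 1.00·100) / 0.5200 = 142.00 / 0.5200 ≈ 273.07692.
Intermediate flow from G to G: z_GG = a_GG · x_G = 0.40 × 142.00 / 0.5200 = 56.80 / 0.5200 ≈ 109.231.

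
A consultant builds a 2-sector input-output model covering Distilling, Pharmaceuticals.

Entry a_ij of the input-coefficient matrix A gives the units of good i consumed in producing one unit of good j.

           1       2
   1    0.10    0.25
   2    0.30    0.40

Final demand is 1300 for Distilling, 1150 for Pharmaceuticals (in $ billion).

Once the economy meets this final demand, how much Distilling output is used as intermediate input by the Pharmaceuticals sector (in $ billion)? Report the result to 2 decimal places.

z_12 = 766.13

I − A =
  [   0.90    -0.25]
  [  -0.30     0.60]
det(I−A) = (0.90)(0.60) − (-0.25)(-0.30) = 0.4650
adj(I−A) = [[0.60, 0.25], [0.30, 0.90]]
(I − A)⁻¹ = adj(I−A) / det(I−A) ≈
  [   1.2903     0.5376]
  [   0.6452     1.9355]
First solve x = (I − A)⁻¹ d = adj(I−A)·d / det(I−A); in particular x_2 = (0.30·1300 + 0.90·1150) / 0.4650 = 1425.00 / 0.4650 ≈ 3064.5161.
Intermediate flow from 1 to 2: z_12 = a_12 · x_2 = 0.25 × 1425.00 / 0.4650 = 356.25 / 0.4650 ≈ 766.13.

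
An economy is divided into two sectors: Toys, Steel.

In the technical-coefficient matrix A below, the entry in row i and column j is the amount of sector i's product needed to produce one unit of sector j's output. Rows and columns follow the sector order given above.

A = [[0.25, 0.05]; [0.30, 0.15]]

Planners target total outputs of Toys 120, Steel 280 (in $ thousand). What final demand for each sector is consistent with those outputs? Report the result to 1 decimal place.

I − A =
  [   0.75    -0.05]
  [  -0.30     0.85]
d = (I − A) x:
  d_1 = (+0.75)·120 + (-0.05)·280 = 76.0
  d_2 = (-0.30)·120 + (+0.85)·280 = 202.0

d_1 = 76.0, d_2 = 202.0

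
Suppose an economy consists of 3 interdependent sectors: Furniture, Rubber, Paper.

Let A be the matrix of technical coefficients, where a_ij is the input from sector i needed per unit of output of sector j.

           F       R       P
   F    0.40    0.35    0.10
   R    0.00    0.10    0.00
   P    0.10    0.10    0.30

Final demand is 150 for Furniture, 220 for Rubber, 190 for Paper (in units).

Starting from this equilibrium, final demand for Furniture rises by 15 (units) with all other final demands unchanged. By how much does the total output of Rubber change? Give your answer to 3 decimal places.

Δx_R = 0.000

I − A =
  [   0.60    -0.35    -0.10]
  [   0.00     0.90     0.00]
  [  -0.10    -0.10     0.70]
Cofactors of I−A, C_ij = (−1)^(i+j)·(minor ij) (rows/columns in the sector order above):
  C_11 = (0.90)(0.70) − (0.00)(-0.10) = 0.6300
  C_12 = −[(0.00)(0.70) − (0.00)(-0.10)] = 0.0000
  C_13 = (0.00)(-0.10) − (0.90)(-0.10) = 0.0900
  C_21 = −[(-0.35)(0.70) − (-0.10)(-0.10)] = 0.2550
  C_22 = (0.60)(0.70) − (-0.10)(-0.10) = 0.4100
  C_23 = −[(0.60)(-0.10) − (-0.35)(-0.10)] = 0.0950
  C_31 = (-0.35)(0.00) − (-0.10)(0.90) = 0.0900
  C_32 = −[(0.60)(0.00) − (-0.10)(0.00)] = 0.0000
  C_33 = (0.60)(0.90) − (-0.35)(0.00) = 0.5400
det(I−A) = Σ_j (I−A)_1j·C_1j = (0.60)(0.6300) + (-0.35)(0.0000) + (-0.10)(0.0900) = 0.3690
adj(I−A) = Cᵀ =
  [ 0.6300   0.2550   0.0900]
  [ 0.0000   0.4100   0.0000]
  [ 0.0900   0.0950   0.5400]
(I − A)⁻¹ = adj(I−A) / det(I−A) ≈
  [   1.7073     0.6911     0.2439]
  [   0.0000     1.1111     0.0000]
  [   0.2439     0.2575     1.4634]
Δx = (I − A)⁻¹ Δd with Δd having +15 in the Furniture component and 0 elsewhere.
So Δx_R = L_RF · (+15), where L_RF = adj(I−A)_RF / det(I−A) = 0.0000 / 0.3690.
Δx_R = 0.0000 × (+15) / 0.3690 = 0.00 / 0.3690 = 0.000.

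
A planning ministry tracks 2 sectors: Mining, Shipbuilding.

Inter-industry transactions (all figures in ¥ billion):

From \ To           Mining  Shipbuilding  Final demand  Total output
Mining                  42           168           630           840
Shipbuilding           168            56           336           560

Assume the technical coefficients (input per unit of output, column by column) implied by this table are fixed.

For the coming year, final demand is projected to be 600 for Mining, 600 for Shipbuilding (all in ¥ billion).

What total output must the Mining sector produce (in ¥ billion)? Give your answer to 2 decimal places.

x_1 = 905.66

Technical coefficients a_ij = z_ij / X_j:
  a_11 = 42/840 = 0.05, a_21 = 168/840 = 0.20
  a_12 = 168/560 = 0.30, a_22 = 56/560 = 0.10
I − A =
  [   0.95    -0.30]
  [  -0.20     0.90]
det(I−A) = (0.95)(0.90) − (-0.30)(-0.20) = 0.7950
adj(I−A) = [[0.90, 0.30], [0.20, 0.95]]
(I − A)⁻¹ = adj(I−A) / det(I−A) ≈
  [   1.1321     0.3774]
  [   0.2516     1.1950]
x = (I − A)⁻¹ d = adj(I−A)·d / det(I−A), with det(I−A) = 0.7950:
  x_1 = (0.90·600 + 0.30·600) / 0.7950 = 720.00 / 0.7950 ≈ 905.66
  x_2 = (0.20·600 + 0.95·600) / 0.7950 = 690.00 / 0.7950 ≈ 867.92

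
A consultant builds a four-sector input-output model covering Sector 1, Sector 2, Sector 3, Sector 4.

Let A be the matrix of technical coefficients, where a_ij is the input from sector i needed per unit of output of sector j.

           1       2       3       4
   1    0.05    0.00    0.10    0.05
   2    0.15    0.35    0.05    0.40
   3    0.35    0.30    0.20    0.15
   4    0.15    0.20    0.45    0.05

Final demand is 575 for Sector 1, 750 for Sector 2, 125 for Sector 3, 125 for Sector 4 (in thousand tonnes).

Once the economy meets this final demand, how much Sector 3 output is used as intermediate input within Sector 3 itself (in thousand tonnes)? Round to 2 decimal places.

z_33 = 358.17

I − A =
  [   0.95     0.00    -0.10    -0.05]
  [  -0.15     0.65    -0.05    -0.40]
  [  -0.35    -0.30     0.80    -0.15]
  [  -0.15    -0.20    -0.45     0.95]
Compute the cofactors C_ij = (−1)^(i+j)·(3×3 minor ij) of I−A; the adjugate is their transpose:
adj(I−A) = Cᵀ =
  [ 0.316375   0.046250   0.068875   0.047000]
  [ 0.232625   0.608500   0.239375   0.306250]
  [ 0.268000   0.300500   0.504250   0.220250]
  [ 0.225875   0.277750   0.300125   0.452500]
det(I−A) = Σ_j (I−A)_1j·C_1j = (0.95)(0.316375) + (0.00)(0.232625) + (-0.10)(0.268000) + (-0.05)(0.225875) = 0.2624625
(I − A)⁻¹ = adj(I−A) / det(I−A) ≈
  [   1.2054     0.1762     0.2624     0.1791]
  [   0.8863     2.3184     0.9120     1.1668]
  [   1.0211     1.1449     1.9212     0.8392]
  [   0.8606     1.0582     1.1435     1.7241]
First solve x = (I − A)⁻¹ d = adj(I−A)·d / det(I−A); in particular x_3 = (0.268000·575 + 0.300500·750 + 0.504250·125 + 0.220250·125) / 0.2624625 = 470.0375 / 0.2624625 ≈ 1790.8749.
Intermediate flow from 3 to 3: z_33 = a_33 · x_3 = 0.20 × 470.0375 / 0.2624625 = 94.0075 / 0.2624625 ≈ 358.17.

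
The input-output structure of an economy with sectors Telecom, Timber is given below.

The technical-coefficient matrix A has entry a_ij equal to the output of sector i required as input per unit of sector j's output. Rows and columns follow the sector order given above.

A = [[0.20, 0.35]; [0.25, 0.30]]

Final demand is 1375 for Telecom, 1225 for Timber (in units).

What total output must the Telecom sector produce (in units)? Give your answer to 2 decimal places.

I − A =
  [   0.80    -0.35]
  [  -0.25     0.70]
det(I−A) = (0.80)(0.70) − (-0.35)(-0.25) = 0.4725
adj(I−A) = [[0.70, 0.35], [0.25, 0.80]]
(I − A)⁻¹ = adj(I−A) / det(I−A) ≈
  [   1.4815     0.7407]
  [   0.5291     1.6931]
x = (I − A)⁻¹ d = adj(I−A)·d / det(I−A), with det(I−A) = 0.4725:
  x_1 = (0.70·1375 + 0.35·1225) / 0.4725 = 1391.25 / 0.4725 ≈ 2944.44
  x_2 = (0.25·1375 + 0.80·1225) / 0.4725 = 1323.75 / 0.4725 ≈ 2801.59

x_1 = 2944.44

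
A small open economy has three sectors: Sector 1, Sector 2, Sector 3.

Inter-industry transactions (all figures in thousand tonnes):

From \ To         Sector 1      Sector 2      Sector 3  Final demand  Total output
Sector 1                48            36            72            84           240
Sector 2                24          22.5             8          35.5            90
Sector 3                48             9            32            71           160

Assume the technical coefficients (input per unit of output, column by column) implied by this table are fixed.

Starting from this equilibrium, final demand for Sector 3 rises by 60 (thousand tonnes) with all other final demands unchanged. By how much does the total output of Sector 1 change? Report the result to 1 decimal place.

Δx_1 = 58.3

Technical coefficients a_ij = z_ij / X_j:
  a_11 = 48/240 = 0.20, a_21 = 24/240 = 0.10, a_31 = 48/240 = 0.20
  a_12 = 36/90 = 0.40, a_22 = 22.5/90 = 0.25, a_32 = 9/90 = 0.10
  a_13 = 72/160 = 0.45, a_23 = 8/160 = 0.05, a_33 = 32/160 = 0.20
I − A =
  [   0.80    -0.40    -0.45]
  [  -0.10     0.75    -0.05]
  [  -0.20    -0.10     0.80]
Cofactors of I−A, C_ij = (−1)^(i+j)·(minor ij) (rows/columns in the sector order above):
  C_11 = (0.75)(0.80) − (-0.05)(-0.10) = 0.5950
  C_12 = −[(-0.10)(0.80) − (-0.05)(-0.20)] = 0.0900
  C_13 = (-0.10)(-0.10) − (0.75)(-0.20) = 0.1600
  C_21 = −[(-0.40)(0.80) − (-0.45)(-0.10)] = 0.3650
  C_22 = (0.80)(0.80) − (-0.45)(-0.20) = 0.5500
  C_23 = −[(0.80)(-0.10) − (-0.40)(-0.20)] = 0.1600
  C_31 = (-0.40)(-0.05) − (-0.45)(0.75) = 0.3575
  C_32 = −[(0.80)(-0.05) − (-0.45)(-0.10)] = 0.0850
  C_33 = (0.80)(0.75) − (-0.40)(-0.10) = 0.5600
det(I−A) = Σ_j (I−A)_1j·C_1j = (0.80)(0.5950) + (-0.40)(0.0900) + (-0.45)(0.1600) = 0.3680
adj(I−A) = Cᵀ =
  [ 0.5950   0.3650   0.3575]
  [ 0.0900   0.5500   0.0850]
  [ 0.1600   0.1600   0.5600]
(I − A)⁻¹ = adj(I−A) / det(I−A) ≈
  [   1.6168     0.9918     0.9715]
  [   0.2446     1.4946     0.2310]
  [   0.4348     0.4348     1.5217]
Δx = (I − A)⁻¹ Δd with Δd having +60 in the Sector 3 component and 0 elsewhere.
So Δx_1 = L_13 · (+60), where L_13 = adj(I−A)_13 / det(I−A) = 0.3575 / 0.3680.
Δx_1 = 0.3575 × (+60) / 0.3680 = 21.45 / 0.3680 ≈ 58.3.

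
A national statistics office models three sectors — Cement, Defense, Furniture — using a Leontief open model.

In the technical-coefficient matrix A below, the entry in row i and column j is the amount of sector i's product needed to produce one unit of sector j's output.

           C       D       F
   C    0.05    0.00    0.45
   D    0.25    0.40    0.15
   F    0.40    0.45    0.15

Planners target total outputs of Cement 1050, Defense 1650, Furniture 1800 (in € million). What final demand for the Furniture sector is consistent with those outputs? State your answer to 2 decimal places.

d_F = 367.50

I − A =
  [   0.95     0.00    -0.45]
  [  -0.25     0.60    -0.15]
  [  -0.40    -0.45     0.85]
d = (I − A) x:
  d_C = (+0.95)·1050 + (+0.00)·1650 + (-0.45)·1800 = 187.50
  d_D = (-0.25)·1050 + (+0.60)·1650 + (-0.15)·1800 = 457.50
  d_F = (-0.40)·1050 + (-0.45)·1650 + (+0.85)·1800 = 367.50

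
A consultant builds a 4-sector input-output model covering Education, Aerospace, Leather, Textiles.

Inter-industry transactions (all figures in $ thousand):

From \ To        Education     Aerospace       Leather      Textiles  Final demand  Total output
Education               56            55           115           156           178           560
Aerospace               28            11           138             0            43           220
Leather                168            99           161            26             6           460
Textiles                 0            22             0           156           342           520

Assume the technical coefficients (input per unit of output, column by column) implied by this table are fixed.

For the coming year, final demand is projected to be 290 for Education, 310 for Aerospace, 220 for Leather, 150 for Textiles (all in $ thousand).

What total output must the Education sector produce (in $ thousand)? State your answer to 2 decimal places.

x_E = 1063.24

Technical coefficients a_ij = z_ij / X_j:
  a_EE = 56/560 = 0.10, a_AE = 28/560 = 0.05, a_LE = 168/560 = 0.30, a_TE = 0/560 = 0.00
  a_EA = 55/220 = 0.25, a_AA = 11/220 = 0.05, a_LA = 99/220 = 0.45, a_TA = 22/220 = 0.10
  a_EL = 115/460 = 0.25, a_AL = 138/460 = 0.30, a_LL = 161/460 = 0.35, a_TL = 0/460 = 0.00
  a_ET = 156/520 = 0.30, a_AT = 0/520 = 0.00, a_LT = 26/520 = 0.05, a_TT = 156/520 = 0.30
I − A =
  [   0.90    -0.25    -0.25    -0.30]
  [  -0.05     0.95    -0.30     0.00]
  [  -0.30    -0.45     0.65    -0.05]
  [   0.00    -0.10     0.00     0.70]
Compute the cofactors C_ij = (−1)^(i+j)·(3×3 minor ij) of I−A; the adjugate is their transpose:
adj(I−A) = Cᵀ =
  [ 0.336250   0.213250   0.227750   0.160375]
  [ 0.085750   0.357000   0.197750   0.050875]
  [ 0.215500   0.349500   0.588250   0.134375]
  [ 0.012250   0.051000   0.028250   0.326750]
det(I−A) = Σ_j (I−A)_1j·C_1j = (0.90)(0.336250) + (-0.25)(0.085750) + (-0.25)(0.215500) + (-0.30)(0.012250) = 0.2236375
(I − A)⁻¹ = adj(I−A) / det(I−A) ≈
  [   1.5035     0.9536     1.0184     0.7171]
  [   0.3834     1.5963     0.8842     0.2275]
  [   0.9636     1.5628     2.6304     0.6009]
  [   0.0548     0.2280     0.1263     1.4611]
x = (I − A)⁻¹ d = adj(I−A)·d / det(I−A), with det(I−A) = 0.2236375:
  x_E = (0.336250·290 + 0.213250·310 + 0.227750·220 + 0.160375·150) / 0.2236375 = 237.78125 / 0.2236375 ≈ 1063.24
  x_A = (0.085750·290 + 0.357000·310 + 0.197750·220 + 0.050875·150) / 0.2236375 = 186.67375 / 0.2236375 ≈ 834.72
  x_L = (0.215500·290 + 0.349500·310 + 0.588250·220 + 0.134375·150) / 0.2236375 = 320.41125 / 0.2236375 ≈ 1432.73
  x_T = (0.012250·290 + 0.051000·310 + 0.028250·220 + 0.326750·150) / 0.2236375 = 74.59 / 0.2236375 ≈ 333.53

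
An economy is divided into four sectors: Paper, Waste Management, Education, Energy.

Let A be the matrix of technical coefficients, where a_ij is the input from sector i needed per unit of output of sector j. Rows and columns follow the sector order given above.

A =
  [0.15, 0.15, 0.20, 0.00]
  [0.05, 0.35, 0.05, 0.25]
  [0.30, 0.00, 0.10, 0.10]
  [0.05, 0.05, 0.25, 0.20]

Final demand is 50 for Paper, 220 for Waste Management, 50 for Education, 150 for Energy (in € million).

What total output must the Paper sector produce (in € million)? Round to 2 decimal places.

x_1 = 175.37

I − A =
  [   0.85    -0.15    -0.20     0.00]
  [  -0.05     0.65    -0.05    -0.25]
  [  -0.30     0.00     0.90    -0.10]
  [  -0.05    -0.05    -0.25     0.80]
Compute the cofactors C_ij = (−1)^(i+j)·(3×3 minor ij) of I−A; the adjugate is their transpose:
adj(I−A) = Cᵀ =
  [ 0.440250   0.105250   0.116875   0.047500]
  [ 0.077000   0.541750   0.097625   0.181500]
  [ 0.155750   0.041000   0.423500   0.065750]
  [ 0.081000   0.053250   0.145750   0.449250]
det(I−A) = Σ_j (I−A)_1j·C_1j = (0.85)(0.440250) + (-0.15)(0.077000) + (-0.20)(0.155750) + (0.00)(0.081000) = 0.3315125
(I − A)⁻¹ = adj(I−A) / det(I−A) ≈
  [   1.3280     0.3175     0.3526     0.1433]
  [   0.2323     1.6342     0.2945     0.5475]
  [   0.4698     0.1237     1.2775     0.1983]
  [   0.2443     0.1606     0.4397     1.3552]
x = (I − A)⁻¹ d = adj(I−A)·d / det(I−A), with det(I−A) = 0.3315125:
  x_1 = (0.440250·50 + 0.105250·220 + 0.116875·50 + 0.047500·150) / 0.3315125 = 58.13625 / 0.3315125 ≈ 175.37
  x_2 = (0.077000·50 + 0.541750·220 + 0.097625·50 + 0.181500·150) / 0.3315125 = 155.14125 / 0.3315125 ≈ 467.98
  x_3 = (0.155750·50 + 0.041000·220 + 0.423500·50 + 0.065750·150) / 0.3315125 = 47.845 / 0.3315125 ≈ 144.32
  x_4 = (0.081000·50 + 0.053250·220 + 0.145750·50 + 0.449250·150) / 0.3315125 = 90.44 / 0.3315125 ≈ 272.81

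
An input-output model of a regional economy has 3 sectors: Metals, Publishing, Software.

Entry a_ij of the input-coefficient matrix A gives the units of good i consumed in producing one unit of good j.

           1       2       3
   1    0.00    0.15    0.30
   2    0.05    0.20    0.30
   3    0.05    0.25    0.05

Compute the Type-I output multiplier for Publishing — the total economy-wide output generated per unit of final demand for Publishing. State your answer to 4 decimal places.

I − A =
  [   1.00    -0.15    -0.30]
  [  -0.05     0.80    -0.30]
  [  -0.05    -0.25     0.95]
Cofactors of I−A, C_ij = (−1)^(i+j)·(minor ij) (rows/columns in the sector order above):
  C_11 = (0.80)(0.95) − (-0.30)(-0.25) = 0.6850
  C_12 = −[(-0.05)(0.95) − (-0.30)(-0.05)] = 0.0625
  C_13 = (-0.05)(-0.25) − (0.80)(-0.05) = 0.0525
  C_21 = −[(-0.15)(0.95) − (-0.30)(-0.25)] = 0.2175
  C_22 = (1.00)(0.95) − (-0.30)(-0.05) = 0.9350
  C_23 = −[(1.00)(-0.25) − (-0.15)(-0.05)] = 0.2575
  C_31 = (-0.15)(-0.30) − (-0.30)(0.80) = 0.2850
  C_32 = −[(1.00)(-0.30) − (-0.30)(-0.05)] = 0.3150
  C_33 = (1.00)(0.80) − (-0.15)(-0.05) = 0.7925
det(I−A) = Σ_j (I−A)_1j·C_1j = (1.00)(0.6850) + (-0.15)(0.0625) + (-0.30)(0.0525) = 0.659875
adj(I−A) = Cᵀ =
  [ 0.6850   0.2175   0.2850]
  [ 0.0625   0.9350   0.3150]
  [ 0.0525   0.2575   0.7925]
(I − A)⁻¹ = adj(I−A) / det(I−A) ≈
  [   1.03808     0.32961     0.43190]
  [   0.09471     1.41694     0.47736]
  [   0.07956     0.39023     1.20099]
The output multiplier for sector j is the column-j sum of the Leontief inverse (I − A)⁻¹ = adj(I−A) / det(I−A).
Column 2 of adj(I−A): (0.2175, 0.9350, 0.2575); det(I−A) = 0.659875.
m_2 = (0.2175 + 0.9350 + 0.2575) / 0.659875 = 1.41 / 0.659875 ≈ 2.1368.

m_2 = 2.1368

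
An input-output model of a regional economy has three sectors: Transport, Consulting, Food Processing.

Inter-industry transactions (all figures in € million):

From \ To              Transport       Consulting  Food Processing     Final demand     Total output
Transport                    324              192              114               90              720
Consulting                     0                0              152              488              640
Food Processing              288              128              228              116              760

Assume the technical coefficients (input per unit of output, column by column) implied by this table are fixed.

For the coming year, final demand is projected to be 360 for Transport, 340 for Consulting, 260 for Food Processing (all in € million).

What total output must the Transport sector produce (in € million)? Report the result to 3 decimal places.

Technical coefficients a_ij = z_ij / X_j:
  a_TT = 324/720 = 0.45, a_CT = 0/720 = 0.00, a_FT = 288/720 = 0.40
  a_TC = 192/640 = 0.30, a_CC = 0/640 = 0.00, a_FC = 128/640 = 0.20
  a_TF = 114/760 = 0.15, a_CF = 152/760 = 0.20, a_FF = 228/760 = 0.30
I − A =
  [   0.55    -0.30    -0.15]
  [   0.00     1.00    -0.20]
  [  -0.40    -0.20     0.70]
Cofactors of I−A, C_ij = (−1)^(i+j)·(minor ij) (rows/columns in the sector order above):
  C_11 = (1.00)(0.70) − (-0.20)(-0.20) = 0.6600
  C_12 = −[(0.00)(0.70) − (-0.20)(-0.40)] = 0.0800
  C_13 = (0.00)(-0.20) − (1.00)(-0.40) = 0.4000
  C_21 = −[(-0.30)(0.70) − (-0.15)(-0.20)] = 0.2400
  C_22 = (0.55)(0.70) − (-0.15)(-0.40) = 0.3250
  C_23 = −[(0.55)(-0.20) − (-0.30)(-0.40)] = 0.2300
  C_31 = (-0.30)(-0.20) − (-0.15)(1.00) = 0.2100
  C_32 = −[(0.55)(-0.20) − (-0.15)(0.00)] = 0.1100
  C_33 = (0.55)(1.00) − (-0.30)(0.00) = 0.5500
det(I−A) = Σ_j (I−A)_1j·C_1j = (0.55)(0.6600) + (-0.30)(0.0800) + (-0.15)(0.4000) = 0.2790
adj(I−A) = Cᵀ =
  [ 0.6600   0.2400   0.2100]
  [ 0.0800   0.3250   0.1100]
  [ 0.4000   0.2300   0.5500]
(I − A)⁻¹ = adj(I−A) / det(I−A) ≈
  [   2.3656     0.8602     0.7527]
  [   0.2867     1.1649     0.3943]
  [   1.4337     0.8244     1.9713]
x = (I − A)⁻¹ d = adj(I−A)·d / det(I−A), with det(I−A) = 0.2790:
  x_T = (0.6600·360 + 0.2400·340 + 0.2100·260) / 0.2790 = 373.80 / 0.2790 ≈ 1339.785
  x_C = (0.0800·360 + 0.3250·340 + 0.1100·260) / 0.2790 = 167.90 / 0.2790 ≈ 601.792
  x_F = (0.4000·360 + 0.2300·340 + 0.5500·260) / 0.2790 = 365.20 / 0.2790 ≈ 1308.961

x_T = 1339.785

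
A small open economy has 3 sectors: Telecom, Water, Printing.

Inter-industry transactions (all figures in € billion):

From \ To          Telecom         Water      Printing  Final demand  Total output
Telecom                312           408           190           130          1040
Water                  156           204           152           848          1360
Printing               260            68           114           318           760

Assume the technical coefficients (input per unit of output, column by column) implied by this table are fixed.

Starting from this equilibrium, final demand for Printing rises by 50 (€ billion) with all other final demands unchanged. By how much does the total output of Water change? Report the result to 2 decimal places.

Technical coefficients a_ij = z_ij / X_j:
  a_11 = 312/1040 = 0.30, a_21 = 156/1040 = 0.15, a_31 = 260/1040 = 0.25
  a_12 = 408/1360 = 0.30, a_22 = 204/1360 = 0.15, a_32 = 68/1360 = 0.05
  a_13 = 190/760 = 0.25, a_23 = 152/760 = 0.20, a_33 = 114/760 = 0.15
I − A =
  [   0.70    -0.30    -0.25]
  [  -0.15     0.85    -0.20]
  [  -0.25    -0.05     0.85]
Cofactors of I−A, C_ij = (−1)^(i+j)·(minor ij) (rows/columns in the sector order above):
  C_11 = (0.85)(0.85) − (-0.20)(-0.05) = 0.7125
  C_12 = −[(-0.15)(0.85) − (-0.20)(-0.25)] = 0.1775
  C_13 = (-0.15)(-0.05) − (0.85)(-0.25) = 0.2200
  C_21 = −[(-0.30)(0.85) − (-0.25)(-0.05)] = 0.2675
  C_22 = (0.70)(0.85) − (-0.25)(-0.25) = 0.5325
  C_23 = −[(0.70)(-0.05) − (-0.30)(-0.25)] = 0.1100
  C_31 = (-0.30)(-0.20) − (-0.25)(0.85) = 0.2725
  C_32 = −[(0.70)(-0.20) − (-0.25)(-0.15)] = 0.1775
  C_33 = (0.70)(0.85) − (-0.30)(-0.15) = 0.5500
det(I−A) = Σ_j (I−A)_1j·C_1j = (0.70)(0.7125) + (-0.30)(0.1775) + (-0.25)(0.2200) = 0.3905
adj(I−A) = Cᵀ =
  [ 0.7125   0.2675   0.2725]
  [ 0.1775   0.5325   0.1775]
  [ 0.2200   0.1100   0.5500]
(I − A)⁻¹ = adj(I−A) / det(I−A) ≈
  [   1.8246     0.6850     0.6978]
  [   0.4545     1.3636     0.4545]
  [   0.5634     0.2817     1.4085]
Δx = (I − A)⁻¹ Δd with Δd having +50 in the Printing component and 0 elsewhere.
So Δx_2 = L_23 · (+50), where L_23 = adj(I−A)_23 / det(I−A) = 0.1775 / 0.3905.
Δx_2 = 0.1775 × (+50) / 0.3905 = 8.875 / 0.3905 ≈ 22.73.

Δx_2 = 22.73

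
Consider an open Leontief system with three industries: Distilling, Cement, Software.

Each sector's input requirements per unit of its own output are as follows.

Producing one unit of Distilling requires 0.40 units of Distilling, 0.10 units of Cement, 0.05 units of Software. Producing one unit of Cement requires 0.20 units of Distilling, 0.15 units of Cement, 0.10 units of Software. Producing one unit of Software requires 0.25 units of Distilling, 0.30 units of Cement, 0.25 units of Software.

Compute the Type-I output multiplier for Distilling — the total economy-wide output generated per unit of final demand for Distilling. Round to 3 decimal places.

m_D = 2.250

I − A =
  [   0.60    -0.20    -0.25]
  [  -0.10     0.85    -0.30]
  [  -0.05    -0.10     0.75]
Cofactors of I−A, C_ij = (−1)^(i+j)·(minor ij) (rows/columns in the sector order above):
  C_11 = (0.85)(0.75) − (-0.30)(-0.10) = 0.6075
  C_12 = −[(-0.10)(0.75) − (-0.30)(-0.05)] = 0.0900
  C_13 = (-0.10)(-0.10) − (0.85)(-0.05) = 0.0525
  C_21 = −[(-0.20)(0.75) − (-0.25)(-0.10)] = 0.1750
  C_22 = (0.60)(0.75) − (-0.25)(-0.05) = 0.4375
  C_23 = −[(0.60)(-0.10) − (-0.20)(-0.05)] = 0.0700
  C_31 = (-0.20)(-0.30) − (-0.25)(0.85) = 0.2725
  C_32 = −[(0.60)(-0.30) − (-0.25)(-0.10)] = 0.2050
  C_33 = (0.60)(0.85) − (-0.20)(-0.10) = 0.4900
det(I−A) = Σ_j (I−A)_1j·C_1j = (0.60)(0.6075) + (-0.20)(0.0900) + (-0.25)(0.0525) = 0.333375
adj(I−A) = Cᵀ =
  [ 0.6075   0.1750   0.2725]
  [ 0.0900   0.4375   0.2050]
  [ 0.0525   0.0700   0.4900]
(I − A)⁻¹ = adj(I−A) / det(I−A) ≈
  [   1.8223     0.5249     0.8174]
  [   0.2700     1.3123     0.6149]
  [   0.1575     0.2100     1.4698]
The output multiplier for sector j is the column-j sum of the Leontief inverse (I − A)⁻¹ = adj(I−A) / det(I−A).
Column D of adj(I−A): (0.6075, 0.0900, 0.0525); det(I−A) = 0.333375.
m_D = (0.6075 + 0.0900 + 0.0525) / 0.333375 = 0.75 / 0.333375 ≈ 2.250.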